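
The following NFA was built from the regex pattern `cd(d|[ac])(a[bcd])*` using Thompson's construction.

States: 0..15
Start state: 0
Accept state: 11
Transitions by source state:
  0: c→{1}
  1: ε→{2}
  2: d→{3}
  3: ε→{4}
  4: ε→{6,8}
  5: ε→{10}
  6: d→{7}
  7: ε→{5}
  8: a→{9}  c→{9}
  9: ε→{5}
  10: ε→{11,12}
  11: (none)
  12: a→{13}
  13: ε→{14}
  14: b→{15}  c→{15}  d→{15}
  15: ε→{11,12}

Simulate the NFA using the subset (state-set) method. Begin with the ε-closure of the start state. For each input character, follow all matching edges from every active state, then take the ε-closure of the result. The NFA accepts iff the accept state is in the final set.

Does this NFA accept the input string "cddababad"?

Answer: ACCEPT

Steps:
start: ε-closure({0}) = {0}
'c' @ 1: {1,2}
'd' @ 2: {3,4,6,8}
'd' @ 3: {5,7,10,11,12}  ✓accept
'a' @ 4: {13,14}
'b' @ 5: {11,12,15}  ✓accept
'a' @ 6: {13,14}
'b' @ 7: {11,12,15}  ✓accept
'a' @ 8: {13,14}
'd' @ 9: {11,12,15}  ✓accept
end set {11,12,15} — state 11 in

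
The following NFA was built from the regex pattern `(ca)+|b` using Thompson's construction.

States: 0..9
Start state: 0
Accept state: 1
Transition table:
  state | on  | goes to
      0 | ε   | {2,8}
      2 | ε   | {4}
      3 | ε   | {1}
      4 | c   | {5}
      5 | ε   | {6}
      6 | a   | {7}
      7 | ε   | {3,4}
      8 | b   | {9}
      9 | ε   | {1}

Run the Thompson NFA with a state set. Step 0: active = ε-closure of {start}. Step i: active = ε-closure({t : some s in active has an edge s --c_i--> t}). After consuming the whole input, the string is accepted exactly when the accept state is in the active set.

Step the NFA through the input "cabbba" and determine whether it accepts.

Answer: REJECT

Steps:
S₀ = ε-closure({0}) = {0,2,4,8}
'c' @ 1: {5,6}
'a' @ 2: {1,3,4,7}  (accept∈set)
'b' @ 3: {}  — dead — no transitions
rest 'bba' ignored (set empty)
final: {}; accept 1 not in set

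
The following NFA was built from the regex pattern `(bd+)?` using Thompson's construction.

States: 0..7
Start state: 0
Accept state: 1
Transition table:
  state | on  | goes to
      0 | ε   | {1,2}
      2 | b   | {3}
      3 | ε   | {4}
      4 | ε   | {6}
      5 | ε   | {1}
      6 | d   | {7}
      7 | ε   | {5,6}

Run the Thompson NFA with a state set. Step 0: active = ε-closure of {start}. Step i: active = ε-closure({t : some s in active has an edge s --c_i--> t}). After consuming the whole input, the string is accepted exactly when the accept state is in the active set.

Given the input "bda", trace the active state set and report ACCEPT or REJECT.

start: ε-closure({0}) = {0,1,2}
'b' @ 1: {3,4,6}
'd' @ 2: {1,5,6,7}  (accept∈set)
'a' @ 3: {}  — dead — no transitions
end set {} — state 1 not in

Answer: REJECT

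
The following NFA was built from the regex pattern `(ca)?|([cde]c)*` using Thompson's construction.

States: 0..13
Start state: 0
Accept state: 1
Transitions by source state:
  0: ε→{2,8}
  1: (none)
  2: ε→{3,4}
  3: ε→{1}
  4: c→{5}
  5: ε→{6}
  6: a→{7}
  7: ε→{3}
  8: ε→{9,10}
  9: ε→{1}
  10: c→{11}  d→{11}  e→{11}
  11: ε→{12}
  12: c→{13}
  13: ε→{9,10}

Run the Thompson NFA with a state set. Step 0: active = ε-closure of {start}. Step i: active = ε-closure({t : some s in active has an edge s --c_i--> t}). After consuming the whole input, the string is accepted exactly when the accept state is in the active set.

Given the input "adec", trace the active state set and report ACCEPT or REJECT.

S₀ = ε-closure({0}) = {0,1,2,3,4,8,9,10}
'a' @ 1: {}  — dead — no transitions
rest 'dec' ignored (set empty)
after full input: {}  (accept=1 not in)

Answer: REJECT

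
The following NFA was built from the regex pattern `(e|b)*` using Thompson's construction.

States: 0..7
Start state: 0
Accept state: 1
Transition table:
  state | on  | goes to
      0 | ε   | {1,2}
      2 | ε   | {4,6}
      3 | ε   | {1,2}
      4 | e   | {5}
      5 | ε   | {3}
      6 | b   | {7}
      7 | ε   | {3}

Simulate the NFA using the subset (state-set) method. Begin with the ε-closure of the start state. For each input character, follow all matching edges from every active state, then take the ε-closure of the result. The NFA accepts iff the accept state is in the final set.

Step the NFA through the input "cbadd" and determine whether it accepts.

Answer: REJECT

Trace:
S₀ = ε-closure({0}) = {0,1,2,4,6}
'c' @ 1: {}  — no active states
rest 'badd' ignored (set empty)
end set {} — state 1 not in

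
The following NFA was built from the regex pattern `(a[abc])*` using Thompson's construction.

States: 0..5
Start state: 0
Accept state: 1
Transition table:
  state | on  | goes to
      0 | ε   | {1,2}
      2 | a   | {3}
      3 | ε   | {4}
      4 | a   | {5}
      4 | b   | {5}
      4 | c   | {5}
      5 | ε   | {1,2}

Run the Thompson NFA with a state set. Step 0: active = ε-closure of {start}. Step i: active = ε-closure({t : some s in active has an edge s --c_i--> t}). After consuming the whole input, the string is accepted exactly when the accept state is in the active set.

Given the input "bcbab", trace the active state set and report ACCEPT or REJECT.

Answer: REJECT

Steps:
S₀ = ε-closure({0}) = {0,1,2}
'b' @ 1: {}  — no active states
rest 'cbab' ignored (set empty)
after full input: {}  (accept=1 not in)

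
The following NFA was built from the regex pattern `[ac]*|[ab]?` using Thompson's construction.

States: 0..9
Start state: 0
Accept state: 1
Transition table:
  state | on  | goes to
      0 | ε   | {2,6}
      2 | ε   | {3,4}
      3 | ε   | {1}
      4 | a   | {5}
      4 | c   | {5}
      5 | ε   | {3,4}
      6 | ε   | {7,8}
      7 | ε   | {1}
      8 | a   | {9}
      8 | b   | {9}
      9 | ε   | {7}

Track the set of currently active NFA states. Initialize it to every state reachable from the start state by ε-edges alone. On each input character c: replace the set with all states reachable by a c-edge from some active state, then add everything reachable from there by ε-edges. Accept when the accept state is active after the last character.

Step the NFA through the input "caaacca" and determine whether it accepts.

Answer: ACCEPT

Steps:
S₀ = ε-closure({0}) = {0,1,2,3,4,6,7,8}
'c' @ 1: {1,3,4,5}  (accept∈set)
'a' @ 2: {1,3,4,5}  (accept∈set)
'a' @ 3: {1,3,4,5}  (accept∈set)
'a' @ 4: {1,3,4,5}  (accept∈set)
'c' @ 5: {1,3,4,5}  (accept∈set)
'c' @ 6: {1,3,4,5}  (accept∈set)
'a' @ 7: {1,3,4,5}  (accept∈set)
end set {1,3,4,5} — state 1 in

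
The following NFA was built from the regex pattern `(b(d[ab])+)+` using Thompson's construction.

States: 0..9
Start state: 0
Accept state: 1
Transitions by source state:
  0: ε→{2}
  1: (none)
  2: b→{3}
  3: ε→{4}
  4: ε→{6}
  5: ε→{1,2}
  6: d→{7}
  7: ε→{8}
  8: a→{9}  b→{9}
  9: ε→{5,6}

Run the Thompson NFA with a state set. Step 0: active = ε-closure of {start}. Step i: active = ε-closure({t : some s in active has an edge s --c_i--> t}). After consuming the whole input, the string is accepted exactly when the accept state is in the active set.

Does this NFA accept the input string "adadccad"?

Answer: REJECT

Derivation:
S₀ = ε-closure({0}) = {0,2}
'a' @ 1: {}  — dead — no transitions
rest 'dadccad' ignored (set empty)
final: {}; accept 1 not in set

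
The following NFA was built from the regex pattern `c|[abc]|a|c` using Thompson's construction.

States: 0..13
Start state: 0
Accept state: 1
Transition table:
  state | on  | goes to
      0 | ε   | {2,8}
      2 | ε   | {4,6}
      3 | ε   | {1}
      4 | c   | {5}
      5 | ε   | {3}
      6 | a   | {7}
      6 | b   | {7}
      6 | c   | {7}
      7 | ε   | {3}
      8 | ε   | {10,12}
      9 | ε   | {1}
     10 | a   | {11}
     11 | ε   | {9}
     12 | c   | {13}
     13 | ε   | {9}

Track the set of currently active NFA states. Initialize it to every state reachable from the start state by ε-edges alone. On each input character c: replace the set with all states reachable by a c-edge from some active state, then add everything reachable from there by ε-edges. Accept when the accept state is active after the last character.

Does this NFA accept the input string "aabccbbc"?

start: ε-closure({0}) = {0,2,4,6,8,10,12}
'a' @ 1: {1,3,7,9,11}  ✓accept
'a' @ 2: {}  — no active states
rest 'bccbbc' ignored (set empty)
end set {} — state 1 not in

Answer: REJECT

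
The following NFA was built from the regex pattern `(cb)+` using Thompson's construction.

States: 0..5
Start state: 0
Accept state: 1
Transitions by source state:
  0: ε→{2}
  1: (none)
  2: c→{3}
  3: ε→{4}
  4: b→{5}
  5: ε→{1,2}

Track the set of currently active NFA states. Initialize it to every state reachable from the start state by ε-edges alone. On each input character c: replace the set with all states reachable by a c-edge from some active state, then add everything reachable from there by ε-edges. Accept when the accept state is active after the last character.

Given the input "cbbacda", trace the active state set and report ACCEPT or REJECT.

start: ε-closure({0}) = {0,2}
'c' @ 1: {3,4}
'b' @ 2: {1,2,5}  [accepting]
'b' @ 3: {}  — state set empty
rest 'acda' ignored (set empty)
end set {} — state 1 not in

Answer: REJECT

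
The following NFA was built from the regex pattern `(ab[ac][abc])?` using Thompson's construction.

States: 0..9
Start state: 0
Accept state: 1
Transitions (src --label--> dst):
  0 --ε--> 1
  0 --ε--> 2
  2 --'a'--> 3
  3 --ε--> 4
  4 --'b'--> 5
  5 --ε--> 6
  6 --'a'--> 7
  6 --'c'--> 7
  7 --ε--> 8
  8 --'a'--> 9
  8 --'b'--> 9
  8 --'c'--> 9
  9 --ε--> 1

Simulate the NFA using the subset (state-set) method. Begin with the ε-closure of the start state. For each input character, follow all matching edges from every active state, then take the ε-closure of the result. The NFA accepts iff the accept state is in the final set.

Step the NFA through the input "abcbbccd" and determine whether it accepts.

Answer: REJECT

Derivation:
S₀ = ε-closure({0}) = {0,1,2}
'a' @ 1: {3,4}
'b' @ 2: {5,6}
'c' @ 3: {7,8}
'b' @ 4: {1,9}  (accept∈set)
'b' @ 5: {}  — no active states
rest 'ccd' ignored (set empty)
final: {}; accept 1 not in set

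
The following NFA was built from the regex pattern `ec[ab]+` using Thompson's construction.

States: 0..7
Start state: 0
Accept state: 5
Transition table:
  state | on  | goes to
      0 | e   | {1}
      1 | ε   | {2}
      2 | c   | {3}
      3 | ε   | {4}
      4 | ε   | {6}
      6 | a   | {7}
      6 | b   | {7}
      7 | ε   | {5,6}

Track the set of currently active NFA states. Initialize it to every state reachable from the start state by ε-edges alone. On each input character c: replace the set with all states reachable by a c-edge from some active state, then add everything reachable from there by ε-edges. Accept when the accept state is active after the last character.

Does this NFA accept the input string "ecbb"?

initial (ε-close {0}): {0}
'e' @ 1: {1,2}
'c' @ 2: {3,4,6}
'b' @ 3: {5,6,7}  [accepting]
'b' @ 4: {5,6,7}  [accepting]
after full input: {5,6,7}  (accept=5 in)

Answer: ACCEPT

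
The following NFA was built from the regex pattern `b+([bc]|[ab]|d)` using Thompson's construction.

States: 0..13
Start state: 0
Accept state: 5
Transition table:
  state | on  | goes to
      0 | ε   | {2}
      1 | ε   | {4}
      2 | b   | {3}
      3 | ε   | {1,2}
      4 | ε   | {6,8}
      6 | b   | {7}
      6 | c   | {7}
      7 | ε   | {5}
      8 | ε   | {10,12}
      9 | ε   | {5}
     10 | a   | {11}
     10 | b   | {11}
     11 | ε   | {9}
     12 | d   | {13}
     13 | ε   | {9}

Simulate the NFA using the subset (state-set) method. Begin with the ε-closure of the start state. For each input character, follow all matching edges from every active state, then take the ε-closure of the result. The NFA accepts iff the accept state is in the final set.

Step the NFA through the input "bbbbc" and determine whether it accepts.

Answer: ACCEPT

Steps:
start: ε-closure({0}) = {0,2}
'b' @ 1: {1,2,3,4,6,8,10,12}
'b' @ 2: {1,2,3,4,5,6,7,8,9,10,11,12}  [accepting]
'b' @ 3: {1,2,3,4,5,6,7,8,9,10,11,12}  [accepting]
'b' @ 4: {1,2,3,4,5,6,7,8,9,10,11,12}  [accepting]
'c' @ 5: {5,7}  [accepting]
after full input: {5,7}  (accept=5 in)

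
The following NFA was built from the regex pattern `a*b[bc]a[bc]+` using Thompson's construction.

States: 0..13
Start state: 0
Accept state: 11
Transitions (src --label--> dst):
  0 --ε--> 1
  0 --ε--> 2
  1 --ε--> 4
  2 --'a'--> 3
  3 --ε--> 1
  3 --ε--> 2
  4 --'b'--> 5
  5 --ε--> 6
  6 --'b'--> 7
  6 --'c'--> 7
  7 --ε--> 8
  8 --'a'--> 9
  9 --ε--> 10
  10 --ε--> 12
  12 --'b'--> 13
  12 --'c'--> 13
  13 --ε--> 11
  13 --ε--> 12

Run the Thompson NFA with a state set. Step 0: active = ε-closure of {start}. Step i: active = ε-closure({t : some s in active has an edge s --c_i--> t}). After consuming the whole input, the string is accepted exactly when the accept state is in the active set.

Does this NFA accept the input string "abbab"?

Answer: ACCEPT

Derivation:
initial (ε-close {0}): {0,1,2,4}
'a' @ 1: {1,2,3,4}
'b' @ 2: {5,6}
'b' @ 3: {7,8}
'a' @ 4: {9,10,12}
'b' @ 5: {11,12,13}  ✓accept
end set {11,12,13} — state 11 in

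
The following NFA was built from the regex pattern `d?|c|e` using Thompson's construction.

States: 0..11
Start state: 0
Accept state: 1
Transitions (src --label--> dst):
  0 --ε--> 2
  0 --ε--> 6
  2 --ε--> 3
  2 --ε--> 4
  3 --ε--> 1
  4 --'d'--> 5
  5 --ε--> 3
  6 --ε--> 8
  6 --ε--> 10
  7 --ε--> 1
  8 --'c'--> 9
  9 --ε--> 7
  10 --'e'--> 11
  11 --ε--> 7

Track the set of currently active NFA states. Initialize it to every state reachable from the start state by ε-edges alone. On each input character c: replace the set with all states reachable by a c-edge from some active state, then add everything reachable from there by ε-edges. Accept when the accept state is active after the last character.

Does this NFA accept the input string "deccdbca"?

Answer: REJECT

Steps:
start: ε-closure({0}) = {0,1,2,3,4,6,8,10}
'd' @ 1: {1,3,5}  ✓accept
'e' @ 2: {}  — no active states
rest 'ccdbca' ignored (set empty)
end set {} — state 1 not in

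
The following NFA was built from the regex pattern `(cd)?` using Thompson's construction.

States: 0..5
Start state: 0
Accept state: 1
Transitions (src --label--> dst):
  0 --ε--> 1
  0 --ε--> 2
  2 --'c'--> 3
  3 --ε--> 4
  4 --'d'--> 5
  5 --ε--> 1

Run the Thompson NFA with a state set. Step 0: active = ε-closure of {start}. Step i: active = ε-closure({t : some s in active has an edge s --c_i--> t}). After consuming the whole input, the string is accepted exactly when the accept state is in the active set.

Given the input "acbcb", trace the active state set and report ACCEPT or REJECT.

start: ε-closure({0}) = {0,1,2}
'a' @ 1: {}  — no active states
rest 'cbcb' ignored (set empty)
after full input: {}  (accept=1 not in)

Answer: REJECT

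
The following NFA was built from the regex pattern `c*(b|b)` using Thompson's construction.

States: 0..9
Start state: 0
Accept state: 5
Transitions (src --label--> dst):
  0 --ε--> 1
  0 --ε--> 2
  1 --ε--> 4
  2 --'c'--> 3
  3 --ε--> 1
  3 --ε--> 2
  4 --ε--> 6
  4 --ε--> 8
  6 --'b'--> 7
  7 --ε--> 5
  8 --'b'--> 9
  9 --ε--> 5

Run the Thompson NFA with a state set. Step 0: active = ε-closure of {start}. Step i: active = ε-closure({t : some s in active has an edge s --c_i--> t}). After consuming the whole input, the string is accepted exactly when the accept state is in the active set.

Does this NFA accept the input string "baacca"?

S₀ = ε-closure({0}) = {0,1,2,4,6,8}
'b' @ 1: {5,7,9}  (accept∈set)
'a' @ 2: {}  — state set empty
rest 'acca' ignored (set empty)
end set {} — state 5 not in

Answer: REJECT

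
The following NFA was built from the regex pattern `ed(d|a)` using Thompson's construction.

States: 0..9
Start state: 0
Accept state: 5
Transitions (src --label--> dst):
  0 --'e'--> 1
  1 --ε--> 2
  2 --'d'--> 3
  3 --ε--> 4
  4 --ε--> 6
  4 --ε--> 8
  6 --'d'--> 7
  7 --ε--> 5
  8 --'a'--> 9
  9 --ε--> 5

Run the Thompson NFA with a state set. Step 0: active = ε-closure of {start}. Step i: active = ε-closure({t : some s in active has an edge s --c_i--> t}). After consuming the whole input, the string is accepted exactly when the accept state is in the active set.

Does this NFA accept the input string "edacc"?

Answer: REJECT

Steps:
initial (ε-close {0}): {0}
'e' @ 1: {1,2}
'd' @ 2: {3,4,6,8}
'a' @ 3: {5,9}  ✓accept
'c' @ 4: {}  — dead — no transitions
rest 'c' ignored (set empty)
final: {}; accept 5 not in set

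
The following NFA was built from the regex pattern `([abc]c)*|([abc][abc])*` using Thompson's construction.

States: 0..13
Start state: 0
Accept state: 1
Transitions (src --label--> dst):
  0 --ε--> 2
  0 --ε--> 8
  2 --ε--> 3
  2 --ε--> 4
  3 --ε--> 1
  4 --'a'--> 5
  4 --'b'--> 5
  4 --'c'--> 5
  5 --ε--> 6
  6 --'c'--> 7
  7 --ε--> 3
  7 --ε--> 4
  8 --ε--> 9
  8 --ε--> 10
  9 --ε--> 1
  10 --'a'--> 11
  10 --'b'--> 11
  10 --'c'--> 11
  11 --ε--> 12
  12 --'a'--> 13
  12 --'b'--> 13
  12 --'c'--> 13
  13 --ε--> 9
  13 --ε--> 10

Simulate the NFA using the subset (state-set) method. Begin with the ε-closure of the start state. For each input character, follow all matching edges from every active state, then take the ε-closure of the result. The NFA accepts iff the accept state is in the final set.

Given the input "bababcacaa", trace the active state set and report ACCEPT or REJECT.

Answer: ACCEPT

Derivation:
start: ε-closure({0}) = {0,1,2,3,4,8,9,10}
'b' @ 1: {5,6,11,12}
'a' @ 2: {1,9,10,13}  [accepting]
'b' @ 3: {11,12}
'a' @ 4: {1,9,10,13}  [accepting]
'b' @ 5: {11,12}
'c' @ 6: {1,9,10,13}  [accepting]
'a' @ 7: {11,12}
'c' @ 8: {1,9,10,13}  [accepting]
'a' @ 9: {11,12}
'a' @ 10: {1,9,10,13}  [accepting]
end set {1,9,10,13} — state 1 in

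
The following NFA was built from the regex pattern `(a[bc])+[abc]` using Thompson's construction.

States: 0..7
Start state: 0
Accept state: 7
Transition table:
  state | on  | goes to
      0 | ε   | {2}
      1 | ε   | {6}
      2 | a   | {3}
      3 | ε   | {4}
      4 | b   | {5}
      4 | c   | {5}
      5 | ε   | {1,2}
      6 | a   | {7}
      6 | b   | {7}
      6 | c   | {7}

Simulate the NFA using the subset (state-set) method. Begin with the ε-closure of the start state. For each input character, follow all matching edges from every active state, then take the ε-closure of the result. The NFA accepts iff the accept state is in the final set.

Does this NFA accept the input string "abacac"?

start: ε-closure({0}) = {0,2}
'a' @ 1: {3,4}
'b' @ 2: {1,2,5,6}
'a' @ 3: {3,4,7}  (accept∈set)
'c' @ 4: {1,2,5,6}
'a' @ 5: {3,4,7}  (accept∈set)
'c' @ 6: {1,2,5,6}
end set {1,2,5,6} — state 7 not in

Answer: REJECT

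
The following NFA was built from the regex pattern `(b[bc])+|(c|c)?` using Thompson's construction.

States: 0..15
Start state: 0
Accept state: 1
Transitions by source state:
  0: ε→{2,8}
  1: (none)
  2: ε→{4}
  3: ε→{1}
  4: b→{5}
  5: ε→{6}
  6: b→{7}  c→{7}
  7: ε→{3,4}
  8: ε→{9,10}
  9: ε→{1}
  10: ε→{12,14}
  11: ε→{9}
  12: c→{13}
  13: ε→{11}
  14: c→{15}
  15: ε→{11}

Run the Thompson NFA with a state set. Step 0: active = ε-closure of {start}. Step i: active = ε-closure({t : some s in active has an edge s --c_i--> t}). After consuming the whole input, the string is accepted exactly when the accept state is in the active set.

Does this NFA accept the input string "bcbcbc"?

initial (ε-close {0}): {0,1,2,4,8,9,10,12,14}
'b' @ 1: {5,6}
'c' @ 2: {1,3,4,7}  [accepting]
'b' @ 3: {5,6}
'c' @ 4: {1,3,4,7}  [accepting]
'b' @ 5: {5,6}
'c' @ 6: {1,3,4,7}  [accepting]
end set {1,3,4,7} — state 1 in

Answer: ACCEPT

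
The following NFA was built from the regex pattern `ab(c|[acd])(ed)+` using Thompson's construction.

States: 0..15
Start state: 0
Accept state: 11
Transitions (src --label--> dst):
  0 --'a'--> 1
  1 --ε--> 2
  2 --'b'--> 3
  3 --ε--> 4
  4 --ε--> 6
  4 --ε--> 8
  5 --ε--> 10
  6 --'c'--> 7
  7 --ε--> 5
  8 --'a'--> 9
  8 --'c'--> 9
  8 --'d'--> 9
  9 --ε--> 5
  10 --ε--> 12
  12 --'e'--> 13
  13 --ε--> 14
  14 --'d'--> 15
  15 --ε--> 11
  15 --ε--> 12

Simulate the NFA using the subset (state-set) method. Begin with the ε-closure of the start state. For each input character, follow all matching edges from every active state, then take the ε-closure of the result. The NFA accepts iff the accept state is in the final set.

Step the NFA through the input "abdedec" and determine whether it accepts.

start: ε-closure({0}) = {0}
'a' @ 1: {1,2}
'b' @ 2: {3,4,6,8}
'd' @ 3: {5,9,10,12}
'e' @ 4: {13,14}
'd' @ 5: {11,12,15}  (accept∈set)
'e' @ 6: {13,14}
'c' @ 7: {}  — state set empty
final: {}; accept 11 not in set

Answer: REJECT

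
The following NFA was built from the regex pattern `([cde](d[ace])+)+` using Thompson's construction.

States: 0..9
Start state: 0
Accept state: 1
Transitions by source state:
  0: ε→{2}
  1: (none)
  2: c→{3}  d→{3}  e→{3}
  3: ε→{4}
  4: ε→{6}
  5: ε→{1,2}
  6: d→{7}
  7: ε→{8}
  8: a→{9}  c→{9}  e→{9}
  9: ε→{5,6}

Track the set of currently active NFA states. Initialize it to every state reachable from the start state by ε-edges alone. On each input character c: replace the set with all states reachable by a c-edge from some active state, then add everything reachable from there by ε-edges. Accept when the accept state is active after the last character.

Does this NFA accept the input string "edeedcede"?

Answer: ACCEPT

Derivation:
start: ε-closure({0}) = {0,2}
'e' @ 1: {3,4,6}
'd' @ 2: {7,8}
'e' @ 3: {1,2,5,6,9}  (accept∈set)
'e' @ 4: {3,4,6}
'd' @ 5: {7,8}
'c' @ 6: {1,2,5,6,9}  (accept∈set)
'e' @ 7: {3,4,6}
'd' @ 8: {7,8}
'e' @ 9: {1,2,5,6,9}  (accept∈set)
after full input: {1,2,5,6,9}  (accept=1 in)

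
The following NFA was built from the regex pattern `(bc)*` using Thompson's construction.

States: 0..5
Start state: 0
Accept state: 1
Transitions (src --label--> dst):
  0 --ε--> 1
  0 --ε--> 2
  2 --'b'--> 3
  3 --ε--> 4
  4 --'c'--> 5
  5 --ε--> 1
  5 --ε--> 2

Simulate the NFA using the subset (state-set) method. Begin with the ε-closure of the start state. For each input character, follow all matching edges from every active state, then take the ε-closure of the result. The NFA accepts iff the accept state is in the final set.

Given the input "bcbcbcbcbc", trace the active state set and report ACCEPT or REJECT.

start: ε-closure({0}) = {0,1,2}
'b' @ 1: {3,4}
'c' @ 2: {1,2,5}  (accept∈set)
'b' @ 3: {3,4}
'c' @ 4: {1,2,5}  (accept∈set)
'b' @ 5: {3,4}
'c' @ 6: {1,2,5}  (accept∈set)
'b' @ 7: {3,4}
'c' @ 8: {1,2,5}  (accept∈set)
'b' @ 9: {3,4}
'c' @ 10: {1,2,5}  (accept∈set)
after full input: {1,2,5}  (accept=1 in)

Answer: ACCEPT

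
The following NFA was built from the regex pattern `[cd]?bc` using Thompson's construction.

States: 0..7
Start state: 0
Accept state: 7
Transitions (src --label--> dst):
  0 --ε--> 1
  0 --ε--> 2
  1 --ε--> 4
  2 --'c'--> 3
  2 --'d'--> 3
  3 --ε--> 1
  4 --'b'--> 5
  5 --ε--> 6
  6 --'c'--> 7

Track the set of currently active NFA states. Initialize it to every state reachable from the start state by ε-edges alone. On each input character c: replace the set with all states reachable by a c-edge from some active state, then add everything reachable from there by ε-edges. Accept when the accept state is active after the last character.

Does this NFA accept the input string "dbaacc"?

initial (ε-close {0}): {0,1,2,4}
'd' @ 1: {1,3,4}
'b' @ 2: {5,6}
'a' @ 3: {}  — dead — no transitions
rest 'acc' ignored (set empty)
end set {} — state 7 not in

Answer: REJECT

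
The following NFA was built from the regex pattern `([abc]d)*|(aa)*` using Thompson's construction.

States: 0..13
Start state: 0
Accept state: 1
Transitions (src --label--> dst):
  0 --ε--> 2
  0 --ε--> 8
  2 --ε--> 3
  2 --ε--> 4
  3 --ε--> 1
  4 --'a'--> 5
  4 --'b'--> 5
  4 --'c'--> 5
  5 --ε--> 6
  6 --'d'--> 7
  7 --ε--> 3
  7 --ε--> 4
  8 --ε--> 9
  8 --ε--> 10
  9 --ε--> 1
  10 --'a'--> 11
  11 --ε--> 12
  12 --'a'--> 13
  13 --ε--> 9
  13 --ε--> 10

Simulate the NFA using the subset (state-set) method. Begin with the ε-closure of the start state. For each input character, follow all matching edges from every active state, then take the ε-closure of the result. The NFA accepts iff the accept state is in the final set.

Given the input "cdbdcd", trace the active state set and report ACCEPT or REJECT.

start: ε-closure({0}) = {0,1,2,3,4,8,9,10}
'c' @ 1: {5,6}
'd' @ 2: {1,3,4,7}  [accepting]
'b' @ 3: {5,6}
'd' @ 4: {1,3,4,7}  [accepting]
'c' @ 5: {5,6}
'd' @ 6: {1,3,4,7}  [accepting]
after full input: {1,3,4,7}  (accept=1 in)

Answer: ACCEPT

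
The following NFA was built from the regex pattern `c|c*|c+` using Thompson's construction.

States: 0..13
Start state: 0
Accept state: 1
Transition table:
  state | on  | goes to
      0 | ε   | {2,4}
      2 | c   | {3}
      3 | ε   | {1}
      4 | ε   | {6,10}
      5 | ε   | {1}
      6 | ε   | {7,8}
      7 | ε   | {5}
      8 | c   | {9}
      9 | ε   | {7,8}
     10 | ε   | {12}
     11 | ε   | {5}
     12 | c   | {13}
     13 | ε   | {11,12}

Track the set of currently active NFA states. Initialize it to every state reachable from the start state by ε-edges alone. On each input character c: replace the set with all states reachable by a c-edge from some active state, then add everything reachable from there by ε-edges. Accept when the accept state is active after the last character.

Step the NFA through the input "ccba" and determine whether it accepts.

S₀ = ε-closure({0}) = {0,1,2,4,5,6,7,8,10,12}
'c' @ 1: {1,3,5,7,8,9,11,12,13}  (accept∈set)
'c' @ 2: {1,5,7,8,9,11,12,13}  (accept∈set)
'b' @ 3: {}  — state set empty
rest 'a' ignored (set empty)
after full input: {}  (accept=1 not in)

Answer: REJECT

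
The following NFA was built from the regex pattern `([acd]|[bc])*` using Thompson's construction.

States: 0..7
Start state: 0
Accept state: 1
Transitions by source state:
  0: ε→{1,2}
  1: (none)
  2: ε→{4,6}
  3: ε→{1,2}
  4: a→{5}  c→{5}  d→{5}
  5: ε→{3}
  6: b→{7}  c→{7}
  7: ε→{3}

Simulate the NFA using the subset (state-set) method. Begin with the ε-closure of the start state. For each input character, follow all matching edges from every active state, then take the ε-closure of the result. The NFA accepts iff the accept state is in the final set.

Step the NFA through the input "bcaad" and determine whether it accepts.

Answer: ACCEPT

Steps:
start: ε-closure({0}) = {0,1,2,4,6}
'b' @ 1: {1,2,3,4,6,7}  (accept∈set)
'c' @ 2: {1,2,3,4,5,6,7}  (accept∈set)
'a' @ 3: {1,2,3,4,5,6}  (accept∈set)
'a' @ 4: {1,2,3,4,5,6}  (accept∈set)
'd' @ 5: {1,2,3,4,5,6}  (accept∈set)
after full input: {1,2,3,4,5,6}  (accept=1 in)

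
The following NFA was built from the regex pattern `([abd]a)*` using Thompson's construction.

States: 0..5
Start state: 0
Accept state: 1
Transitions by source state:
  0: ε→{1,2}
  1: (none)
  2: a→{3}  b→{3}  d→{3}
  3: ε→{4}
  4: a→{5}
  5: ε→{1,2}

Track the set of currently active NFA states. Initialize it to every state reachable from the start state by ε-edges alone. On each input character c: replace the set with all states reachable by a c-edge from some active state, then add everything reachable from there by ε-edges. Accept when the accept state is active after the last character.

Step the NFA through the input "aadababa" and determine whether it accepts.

S₀ = ε-closure({0}) = {0,1,2}
'a' @ 1: {3,4}
'a' @ 2: {1,2,5}  [accepting]
'd' @ 3: {3,4}
'a' @ 4: {1,2,5}  [accepting]
'b' @ 5: {3,4}
'a' @ 6: {1,2,5}  [accepting]
'b' @ 7: {3,4}
'a' @ 8: {1,2,5}  [accepting]
final: {1,2,5}; accept 1 in set

Answer: ACCEPT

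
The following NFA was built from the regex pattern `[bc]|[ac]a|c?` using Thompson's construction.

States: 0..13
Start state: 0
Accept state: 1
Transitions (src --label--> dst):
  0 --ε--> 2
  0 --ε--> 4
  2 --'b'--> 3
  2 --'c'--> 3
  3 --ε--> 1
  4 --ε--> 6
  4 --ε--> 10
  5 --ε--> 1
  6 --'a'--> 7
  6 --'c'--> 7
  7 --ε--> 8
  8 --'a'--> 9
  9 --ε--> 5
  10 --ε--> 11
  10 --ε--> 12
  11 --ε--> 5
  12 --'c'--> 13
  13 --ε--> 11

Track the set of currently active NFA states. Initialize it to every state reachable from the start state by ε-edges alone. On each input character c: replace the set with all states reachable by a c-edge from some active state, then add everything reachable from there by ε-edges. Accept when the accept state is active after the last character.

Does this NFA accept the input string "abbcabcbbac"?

S₀ = ε-closure({0}) = {0,1,2,4,5,6,10,11,12}
'a' @ 1: {7,8}
'b' @ 2: {}  — state set empty
rest 'bcabcbbac' ignored (set empty)
after full input: {}  (accept=1 not in)

Answer: REJECT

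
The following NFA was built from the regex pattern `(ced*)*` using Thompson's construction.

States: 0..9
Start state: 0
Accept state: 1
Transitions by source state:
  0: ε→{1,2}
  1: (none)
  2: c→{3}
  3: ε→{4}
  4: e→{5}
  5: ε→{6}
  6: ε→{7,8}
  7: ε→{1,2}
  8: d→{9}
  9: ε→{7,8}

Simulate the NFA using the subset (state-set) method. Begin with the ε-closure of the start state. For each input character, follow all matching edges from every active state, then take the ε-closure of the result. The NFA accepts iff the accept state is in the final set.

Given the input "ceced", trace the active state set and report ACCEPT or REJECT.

Answer: ACCEPT

Derivation:
S₀ = ε-closure({0}) = {0,1,2}
'c' @ 1: {3,4}
'e' @ 2: {1,2,5,6,7,8}  ✓accept
'c' @ 3: {3,4}
'e' @ 4: {1,2,5,6,7,8}  ✓accept
'd' @ 5: {1,2,7,8,9}  ✓accept
after full input: {1,2,7,8,9}  (accept=1 in)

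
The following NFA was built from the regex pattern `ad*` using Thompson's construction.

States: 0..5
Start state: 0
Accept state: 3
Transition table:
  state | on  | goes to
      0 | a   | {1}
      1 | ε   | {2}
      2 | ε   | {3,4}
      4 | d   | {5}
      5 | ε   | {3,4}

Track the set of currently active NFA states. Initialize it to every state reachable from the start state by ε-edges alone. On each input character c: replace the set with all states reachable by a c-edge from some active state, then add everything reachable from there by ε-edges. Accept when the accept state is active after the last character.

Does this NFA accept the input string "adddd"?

initial (ε-close {0}): {0}
'a' @ 1: {1,2,3,4}  [accepting]
'd' @ 2: {3,4,5}  [accepting]
'd' @ 3: {3,4,5}  [accepting]
'd' @ 4: {3,4,5}  [accepting]
'd' @ 5: {3,4,5}  [accepting]
end set {3,4,5} — state 3 in

Answer: ACCEPT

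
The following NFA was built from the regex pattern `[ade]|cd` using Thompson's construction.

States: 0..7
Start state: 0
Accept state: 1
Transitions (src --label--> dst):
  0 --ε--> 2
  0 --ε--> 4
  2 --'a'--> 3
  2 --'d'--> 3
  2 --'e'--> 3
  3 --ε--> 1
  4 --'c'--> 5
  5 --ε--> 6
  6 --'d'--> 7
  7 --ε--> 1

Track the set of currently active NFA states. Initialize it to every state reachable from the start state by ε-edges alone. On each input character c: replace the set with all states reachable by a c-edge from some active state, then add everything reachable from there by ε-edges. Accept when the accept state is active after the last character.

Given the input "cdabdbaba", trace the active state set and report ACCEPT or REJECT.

initial (ε-close {0}): {0,2,4}
'c' @ 1: {5,6}
'd' @ 2: {1,7}  ✓accept
'a' @ 3: {}  — no active states
rest 'bdbaba' ignored (set empty)
after full input: {}  (accept=1 not in)

Answer: REJECT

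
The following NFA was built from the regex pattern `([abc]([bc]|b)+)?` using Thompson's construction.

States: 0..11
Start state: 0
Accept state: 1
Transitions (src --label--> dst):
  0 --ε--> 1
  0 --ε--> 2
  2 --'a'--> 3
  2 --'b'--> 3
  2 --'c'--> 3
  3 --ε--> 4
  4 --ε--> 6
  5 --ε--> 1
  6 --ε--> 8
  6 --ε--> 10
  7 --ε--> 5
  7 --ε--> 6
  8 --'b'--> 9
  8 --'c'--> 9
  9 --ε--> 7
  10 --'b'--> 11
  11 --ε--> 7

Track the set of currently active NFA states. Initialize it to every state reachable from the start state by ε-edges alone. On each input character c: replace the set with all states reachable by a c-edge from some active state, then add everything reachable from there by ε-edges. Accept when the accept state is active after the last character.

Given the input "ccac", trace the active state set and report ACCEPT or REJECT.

Answer: REJECT

Derivation:
initial (ε-close {0}): {0,1,2}
'c' @ 1: {3,4,6,8,10}
'c' @ 2: {1,5,6,7,8,9,10}  (accept∈set)
'a' @ 3: {}  — state set empty
rest 'c' ignored (set empty)
after full input: {}  (accept=1 not in)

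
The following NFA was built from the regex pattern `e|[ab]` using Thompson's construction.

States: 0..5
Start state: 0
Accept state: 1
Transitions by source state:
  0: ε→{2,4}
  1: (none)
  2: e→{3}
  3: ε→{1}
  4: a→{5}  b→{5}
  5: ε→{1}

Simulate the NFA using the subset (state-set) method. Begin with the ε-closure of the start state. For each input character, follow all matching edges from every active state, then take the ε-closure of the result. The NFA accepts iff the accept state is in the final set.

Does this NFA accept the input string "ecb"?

Answer: REJECT

Steps:
start: ε-closure({0}) = {0,2,4}
'e' @ 1: {1,3}  (accept∈set)
'c' @ 2: {}  — state set empty
rest 'b' ignored (set empty)
end set {} — state 1 not in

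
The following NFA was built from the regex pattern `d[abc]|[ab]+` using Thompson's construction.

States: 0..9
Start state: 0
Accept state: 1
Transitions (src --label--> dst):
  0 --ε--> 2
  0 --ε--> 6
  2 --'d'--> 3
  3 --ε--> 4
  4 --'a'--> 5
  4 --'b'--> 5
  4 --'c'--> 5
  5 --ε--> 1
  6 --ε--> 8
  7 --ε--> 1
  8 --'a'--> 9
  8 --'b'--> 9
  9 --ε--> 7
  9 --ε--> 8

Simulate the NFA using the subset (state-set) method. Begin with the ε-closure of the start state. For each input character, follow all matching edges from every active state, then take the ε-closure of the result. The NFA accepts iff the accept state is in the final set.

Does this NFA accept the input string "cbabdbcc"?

Answer: REJECT

Derivation:
S₀ = ε-closure({0}) = {0,2,6,8}
'c' @ 1: {}  — state set empty
rest 'babdbcc' ignored (set empty)
end set {} — state 1 not in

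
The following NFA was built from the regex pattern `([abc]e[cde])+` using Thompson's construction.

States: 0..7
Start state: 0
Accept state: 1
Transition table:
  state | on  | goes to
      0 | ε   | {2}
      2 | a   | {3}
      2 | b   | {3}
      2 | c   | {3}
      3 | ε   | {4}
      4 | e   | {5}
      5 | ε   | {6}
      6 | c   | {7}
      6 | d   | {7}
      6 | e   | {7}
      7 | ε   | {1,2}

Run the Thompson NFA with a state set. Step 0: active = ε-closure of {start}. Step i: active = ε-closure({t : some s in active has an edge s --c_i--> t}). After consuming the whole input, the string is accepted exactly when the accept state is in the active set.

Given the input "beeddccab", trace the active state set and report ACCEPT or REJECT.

start: ε-closure({0}) = {0,2}
'b' @ 1: {3,4}
'e' @ 2: {5,6}
'e' @ 3: {1,2,7}  (accept∈set)
'd' @ 4: {}  — state set empty
rest 'dccab' ignored (set empty)
end set {} — state 1 not in

Answer: REJECT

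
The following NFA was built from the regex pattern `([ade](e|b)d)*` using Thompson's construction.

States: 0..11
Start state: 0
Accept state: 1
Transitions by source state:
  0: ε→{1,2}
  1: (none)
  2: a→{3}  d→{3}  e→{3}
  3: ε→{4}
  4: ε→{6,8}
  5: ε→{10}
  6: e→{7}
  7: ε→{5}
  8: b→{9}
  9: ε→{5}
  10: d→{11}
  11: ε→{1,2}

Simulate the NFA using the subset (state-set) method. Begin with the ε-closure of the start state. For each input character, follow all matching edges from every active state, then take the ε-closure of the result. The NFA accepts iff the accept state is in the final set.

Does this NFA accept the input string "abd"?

Answer: ACCEPT

Trace:
initial (ε-close {0}): {0,1,2}
'a' @ 1: {3,4,6,8}
'b' @ 2: {5,9,10}
'd' @ 3: {1,2,11}  [accepting]
end set {1,2,11} — state 1 in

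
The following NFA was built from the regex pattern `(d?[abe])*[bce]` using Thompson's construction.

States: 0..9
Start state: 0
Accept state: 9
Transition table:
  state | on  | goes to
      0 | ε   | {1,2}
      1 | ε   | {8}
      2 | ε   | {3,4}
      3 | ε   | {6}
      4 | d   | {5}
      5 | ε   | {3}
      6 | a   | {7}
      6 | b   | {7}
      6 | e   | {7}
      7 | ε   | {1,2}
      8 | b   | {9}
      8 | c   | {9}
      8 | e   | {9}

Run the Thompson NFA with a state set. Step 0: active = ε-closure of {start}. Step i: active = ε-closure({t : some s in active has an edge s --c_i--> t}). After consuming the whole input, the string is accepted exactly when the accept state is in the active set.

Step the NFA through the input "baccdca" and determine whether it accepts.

Answer: REJECT

Trace:
initial (ε-close {0}): {0,1,2,3,4,6,8}
'b' @ 1: {1,2,3,4,6,7,8,9}  [accepting]
'a' @ 2: {1,2,3,4,6,7,8}
'c' @ 3: {9}  [accepting]
'c' @ 4: {}  — state set empty
rest 'dca' ignored (set empty)
after full input: {}  (accept=9 not in)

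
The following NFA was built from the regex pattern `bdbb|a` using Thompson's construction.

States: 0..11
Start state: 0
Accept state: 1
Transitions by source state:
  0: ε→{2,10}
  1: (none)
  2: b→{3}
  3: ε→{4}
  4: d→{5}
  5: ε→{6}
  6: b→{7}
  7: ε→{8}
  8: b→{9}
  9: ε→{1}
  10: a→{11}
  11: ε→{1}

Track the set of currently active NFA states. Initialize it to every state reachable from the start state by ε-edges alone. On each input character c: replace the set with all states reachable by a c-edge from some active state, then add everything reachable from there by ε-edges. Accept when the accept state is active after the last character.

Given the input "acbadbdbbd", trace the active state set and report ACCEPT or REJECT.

initial (ε-close {0}): {0,2,10}
'a' @ 1: {1,11}  ✓accept
'c' @ 2: {}  — no active states
rest 'badbdbbd' ignored (set empty)
final: {}; accept 1 not in set

Answer: REJECT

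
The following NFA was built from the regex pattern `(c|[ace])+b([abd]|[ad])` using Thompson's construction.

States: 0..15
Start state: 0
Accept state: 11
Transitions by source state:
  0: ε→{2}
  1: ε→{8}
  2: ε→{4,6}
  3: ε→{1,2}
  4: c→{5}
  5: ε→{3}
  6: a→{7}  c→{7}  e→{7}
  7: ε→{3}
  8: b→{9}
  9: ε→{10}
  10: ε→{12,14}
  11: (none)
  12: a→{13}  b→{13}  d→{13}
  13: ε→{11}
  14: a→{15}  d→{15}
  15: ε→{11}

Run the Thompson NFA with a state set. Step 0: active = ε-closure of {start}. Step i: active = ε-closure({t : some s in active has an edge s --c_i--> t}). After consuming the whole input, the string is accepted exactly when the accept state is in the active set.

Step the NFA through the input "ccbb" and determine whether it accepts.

Answer: ACCEPT

Trace:
start: ε-closure({0}) = {0,2,4,6}
'c' @ 1: {1,2,3,4,5,6,7,8}
'c' @ 2: {1,2,3,4,5,6,7,8}
'b' @ 3: {9,10,12,14}
'b' @ 4: {11,13}  [accepting]
final: {11,13}; accept 11 in set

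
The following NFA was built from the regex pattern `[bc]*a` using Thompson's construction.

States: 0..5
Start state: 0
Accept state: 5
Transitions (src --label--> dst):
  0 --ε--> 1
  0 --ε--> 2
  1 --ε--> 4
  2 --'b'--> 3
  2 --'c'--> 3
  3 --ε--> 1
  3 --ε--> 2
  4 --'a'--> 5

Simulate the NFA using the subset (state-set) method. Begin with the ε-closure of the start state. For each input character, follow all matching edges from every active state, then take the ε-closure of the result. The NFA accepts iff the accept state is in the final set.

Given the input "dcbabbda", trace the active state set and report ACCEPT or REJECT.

start: ε-closure({0}) = {0,1,2,4}
'd' @ 1: {}  — state set empty
rest 'cbabbda' ignored (set empty)
after full input: {}  (accept=5 not in)

Answer: REJECT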